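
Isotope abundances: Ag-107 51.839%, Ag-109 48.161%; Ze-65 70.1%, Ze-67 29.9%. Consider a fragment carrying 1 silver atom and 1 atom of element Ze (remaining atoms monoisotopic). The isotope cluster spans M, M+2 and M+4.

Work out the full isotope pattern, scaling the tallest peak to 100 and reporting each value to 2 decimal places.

73.77 : 100.00 : 29.23

Silver pattern (n=1): 0.51839 : 0.48161
Element Ze pattern (n=1): 0.7010 : 0.2990
Convolve the two distributions (both contribute in 2-u steps):
  M: 0.51839×0.7010 = 0.363391
  M+2: 0.51839×0.2990 + 0.48161×0.7010 = 0.492607
  M+4: 0.48161×0.2990 = 0.144001
Scale to base peak (0.492607) = 100: 73.77 : 100.00 : 29.23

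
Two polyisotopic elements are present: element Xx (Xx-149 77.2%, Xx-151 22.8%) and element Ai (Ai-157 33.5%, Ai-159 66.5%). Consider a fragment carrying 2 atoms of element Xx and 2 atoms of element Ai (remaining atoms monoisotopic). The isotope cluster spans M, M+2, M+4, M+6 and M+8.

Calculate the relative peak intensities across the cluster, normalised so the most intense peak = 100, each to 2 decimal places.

15.69 : 71.57 : 100.00 : 41.96 : 5.39

Element Xx pattern (n=2): 0.595984 : 0.352032 : 0.051984
Element Ai pattern (n=2): 0.112225 : 0.44555 : 0.442225
Convolve the two distributions (both contribute in 2-u steps):
  M: 0.595984×0.112225 = 0.066884
  M+2: 0.595984×0.44555 + 0.352032×0.112225 = 0.305047
  M+4: 0.595984×0.442225 + 0.352032×0.44555 + 0.051984×0.112225 = 0.426241
  M+6: 0.352032×0.442225 + 0.051984×0.44555 = 0.178839
  M+8: 0.051984×0.442225 = 0.022989
Scale to base peak (0.426241) = 100: 15.69 : 71.57 : 100.00 : 41.96 : 5.39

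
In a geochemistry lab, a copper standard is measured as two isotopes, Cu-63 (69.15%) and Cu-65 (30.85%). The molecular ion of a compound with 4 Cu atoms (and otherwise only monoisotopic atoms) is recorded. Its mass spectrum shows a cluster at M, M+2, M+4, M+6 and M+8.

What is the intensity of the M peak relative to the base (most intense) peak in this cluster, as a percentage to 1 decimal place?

56.0%

Term probabilities: M 0.2286, M+2 0.4080, M+4 0.2731, M+6 0.0812, M+8 0.0091. Base peak = M+2.
P(M+2) = C(4,1) × 0.6915^3 × 0.3085^1 = 4 × 0.33065611 × 0.3085 = 0.408030 (base)
P(M) = C(4,0) × 0.6915^4 × 0.3085^0 = 1 × 0.2286487 × 1.0000 = 0.228649
Relative intensity = 0.228649 / 0.408030 × 100 = 56.0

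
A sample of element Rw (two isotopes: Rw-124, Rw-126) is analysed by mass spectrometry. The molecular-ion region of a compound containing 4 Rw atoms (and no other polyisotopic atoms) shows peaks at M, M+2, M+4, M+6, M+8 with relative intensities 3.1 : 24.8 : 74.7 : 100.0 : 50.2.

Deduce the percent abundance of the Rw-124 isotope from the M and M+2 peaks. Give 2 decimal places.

Write p for the Rw-124 fraction. I(M+2)/I(M) = [C(4,1)·p^3·(1−p)] / p^4 = 4·(1−p)/p = 24.8/3.1 = 8.0000
(1−p)/p = 8.0000/4 = 2.0000  ⇒  p = 1/(1 + 2.0000) = 0.3333
Rw-124: 33.33%, Rw-126: 66.67%.

33.33%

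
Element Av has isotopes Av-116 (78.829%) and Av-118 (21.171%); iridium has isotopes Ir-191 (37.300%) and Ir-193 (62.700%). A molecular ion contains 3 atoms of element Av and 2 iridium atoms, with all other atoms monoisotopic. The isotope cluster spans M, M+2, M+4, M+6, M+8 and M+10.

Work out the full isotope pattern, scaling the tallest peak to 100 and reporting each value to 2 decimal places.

Element Av pattern (n=3): 0.48984429 : 0.3946705 : 0.10599613 : 0.00948908
Iridium pattern (n=2): 0.139129 : 0.467742 : 0.393129
Convolve the two distributions (both contribute in 2-u steps):
  M: 0.48984429×0.139129 = 0.068152
  M+2: 0.48984429×0.467742 + 0.3946705×0.139129 = 0.284031
  M+4: 0.48984429×0.393129 + 0.3946705×0.467742 + 0.10599613×0.139129 = 0.391923
  M+6: 0.3946705×0.393129 + 0.10599613×0.467742 + 0.00948908×0.139129 = 0.206055
  M+8: 0.10599613×0.393129 + 0.00948908×0.467742 = 0.046109
  M+10: 0.00948908×0.393129 = 0.003730
Scale to base peak (0.391923) = 100: 17.39 : 72.47 : 100.00 : 52.58 : 11.76 : 0.95

17.39 : 72.47 : 100.00 : 52.58 : 11.76 : 0.95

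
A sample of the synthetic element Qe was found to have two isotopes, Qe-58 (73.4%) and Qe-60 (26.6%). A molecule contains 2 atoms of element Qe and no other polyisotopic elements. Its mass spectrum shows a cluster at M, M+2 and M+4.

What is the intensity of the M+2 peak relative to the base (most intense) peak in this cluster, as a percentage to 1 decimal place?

72.5%

Binomial terms of (0.734 + 0.266)^2: M 0.5388, M+2 0.3905, M+4 0.0708 → M is the base peak.
P(M) = C(2,0) × 0.734^2 × 0.266^0 = 1 × 0.538756 × 1.0000 = 0.538756 (base)
P(M+2) = C(2,1) × 0.734^1 × 0.266^1 = 2 × 0.7340 × 0.2660 = 0.390488
Relative intensity = 0.390488 / 0.538756 × 100 = 72.5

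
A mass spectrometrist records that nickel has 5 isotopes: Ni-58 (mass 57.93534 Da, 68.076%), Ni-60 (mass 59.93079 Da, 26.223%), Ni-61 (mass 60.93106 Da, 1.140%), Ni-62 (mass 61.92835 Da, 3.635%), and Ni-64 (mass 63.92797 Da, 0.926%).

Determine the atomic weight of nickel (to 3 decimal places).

Weight each isotope mass by its fractional abundance: 0.68076 × 57.93534 + 0.26223 × 59.93079 + 0.01140 × 60.93106 + 0.03635 × 61.92835 + 0.00926 × 63.92797
= 39.440062 + 15.715651 + 0.694614 + 2.251096 + 0.591973 = 58.693396 Da

58.693 Da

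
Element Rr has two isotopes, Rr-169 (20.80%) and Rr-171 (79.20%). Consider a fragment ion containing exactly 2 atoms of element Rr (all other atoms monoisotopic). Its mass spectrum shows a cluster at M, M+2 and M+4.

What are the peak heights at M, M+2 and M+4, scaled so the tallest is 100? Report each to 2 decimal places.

Each Rr atom is independently Rr-169 (p = 0.2080) or Rr-171 (q = 0.7920); the cluster is the binomial expansion (p + q)^2.
P(M) = 0.2080^2 = 0.043264
P(M+2) = 2 × 0.2080^1 × 0.7920^1 = 0.329472
P(M+4) = 0.7920^2 = 0.627264
The M+4 peak is largest (0.627264); scaling to 100 gives 6.90 : 52.53 : 100.00.

6.90 : 52.53 : 100.00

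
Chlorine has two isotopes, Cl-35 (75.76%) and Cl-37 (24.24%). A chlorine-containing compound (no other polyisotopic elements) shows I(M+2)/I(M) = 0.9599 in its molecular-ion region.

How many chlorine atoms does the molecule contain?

The M+2/M ratio from n Cl atoms is n · q/p = n · 0.2424/0.7576.
n = 0.9599 × 0.7576/0.2424 = 3.00 ≈ 3

3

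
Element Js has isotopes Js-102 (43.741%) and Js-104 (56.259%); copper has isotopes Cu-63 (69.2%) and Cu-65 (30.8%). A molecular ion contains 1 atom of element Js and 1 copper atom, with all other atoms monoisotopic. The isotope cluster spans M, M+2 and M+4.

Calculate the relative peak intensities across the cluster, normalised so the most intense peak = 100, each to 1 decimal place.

Element Js pattern (n=1): 0.43741 : 0.56259
Copper pattern (n=1): 0.6920 : 0.3080
Convolve the two distributions (both contribute in 2-u steps):
  M: 0.43741×0.6920 = 0.302688
  M+2: 0.43741×0.3080 + 0.56259×0.6920 = 0.524035
  M+4: 0.56259×0.3080 = 0.173278
Scale to base peak (0.524035) = 100: 57.8 : 100.0 : 33.1

57.8 : 100.0 : 33.1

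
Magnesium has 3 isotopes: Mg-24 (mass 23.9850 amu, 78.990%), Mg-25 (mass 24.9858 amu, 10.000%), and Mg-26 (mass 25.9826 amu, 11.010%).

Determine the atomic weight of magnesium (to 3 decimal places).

Average mass = Σ (abundance × isotope mass) = 0.78990 × 23.9850 + 0.10000 × 24.9858 + 0.11010 × 25.9826
= 18.94575 + 2.49858 + 2.86068 = 24.30501 amu

24.305 amu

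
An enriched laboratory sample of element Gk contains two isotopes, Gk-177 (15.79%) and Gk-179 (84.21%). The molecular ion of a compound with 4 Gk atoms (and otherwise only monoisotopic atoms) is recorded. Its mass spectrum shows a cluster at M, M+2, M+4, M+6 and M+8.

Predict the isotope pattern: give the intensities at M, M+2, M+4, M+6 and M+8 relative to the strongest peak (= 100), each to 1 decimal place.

0.1 : 2.6 : 21.1 : 75.0 : 100.0

Each Gk atom is independently Gk-177 (p = 0.1579) or Gk-179 (q = 0.8421); the cluster is the binomial expansion (p + q)^4.
P(M) = 0.1579^4 = 0.000622
P(M+2) = 4 × 0.1579^3 × 0.8421^1 = 0.013261
P(M+4) = 6 × 0.1579^2 × 0.8421^2 = 0.106082
P(M+6) = 4 × 0.1579^1 × 0.8421^3 = 0.377167
P(M+8) = 0.8421^4 = 0.502869
The M+8 peak is largest (0.502869); scaling to 100 gives 0.1 : 2.6 : 21.1 : 75.0 : 100.0.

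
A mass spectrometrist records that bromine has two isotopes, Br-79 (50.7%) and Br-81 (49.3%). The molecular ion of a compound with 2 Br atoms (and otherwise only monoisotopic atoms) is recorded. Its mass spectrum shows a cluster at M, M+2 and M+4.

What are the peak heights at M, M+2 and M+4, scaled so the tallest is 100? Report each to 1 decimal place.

51.4 : 100.0 : 48.6

Expanding (0.507 + 0.493)^2:
P(M) = 0.507^2 = 0.257049
P(M+2) = 2 × 0.507^1 × 0.493^1 = 0.499902
P(M+4) = 0.493^2 = 0.243049
The M+2 peak is largest (0.499902); scaling to 100 gives 51.4 : 100.0 : 48.6.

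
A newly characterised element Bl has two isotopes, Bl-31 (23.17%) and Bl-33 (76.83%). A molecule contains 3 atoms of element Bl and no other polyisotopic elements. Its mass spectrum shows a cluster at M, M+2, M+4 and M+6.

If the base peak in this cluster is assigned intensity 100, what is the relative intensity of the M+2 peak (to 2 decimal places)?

27.28

Binomial terms of (0.2317 + 0.7683)^3: M 0.0124, M+2 0.1237, M+4 0.4103, M+6 0.4535 → M+6 is the base peak.
P(M+6) = C(3,3) × 0.2317^0 × 0.7683^3 = 1 × 1.0000 × 0.45351588 = 0.453516 (base)
P(M+2) = C(3,1) × 0.2317^2 × 0.7683^1 = 3 × 0.05368489 × 0.7683 = 0.123738
Relative intensity = 0.123738 / 0.453516 × 100 = 27.28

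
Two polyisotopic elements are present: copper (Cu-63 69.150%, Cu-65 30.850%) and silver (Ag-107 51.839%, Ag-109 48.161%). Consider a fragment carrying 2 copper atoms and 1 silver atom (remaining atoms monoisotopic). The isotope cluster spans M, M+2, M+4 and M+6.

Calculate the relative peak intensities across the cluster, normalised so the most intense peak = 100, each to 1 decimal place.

54.9 : 100.0 : 56.4 : 10.2

Copper pattern (n=2): 0.47817225 : 0.4266555 : 0.09517225
Silver pattern (n=1): 0.51839 : 0.48161
Convolve the two distributions (both contribute in 2-u steps):
  M: 0.47817225×0.51839 = 0.247880
  M+2: 0.47817225×0.48161 + 0.4266555×0.51839 = 0.451466
  M+4: 0.4266555×0.48161 + 0.09517225×0.51839 = 0.254818
  M+6: 0.09517225×0.48161 = 0.045836
Scale to base peak (0.451466) = 100: 54.9 : 100.0 : 56.4 : 10.2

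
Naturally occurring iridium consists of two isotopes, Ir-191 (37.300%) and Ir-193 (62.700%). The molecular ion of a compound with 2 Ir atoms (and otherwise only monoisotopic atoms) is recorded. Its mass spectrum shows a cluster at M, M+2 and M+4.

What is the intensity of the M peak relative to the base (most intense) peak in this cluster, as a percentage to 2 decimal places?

(0.37300 + 0.62700)^2 gives M 0.1391, M+2 0.4677, M+4 0.3931; the largest is M+2.
P(M+2) = C(2,1) × 0.37300^1 × 0.62700^1 = 2 × 0.3730 × 0.6270 = 0.467742 (base)
P(M) = C(2,0) × 0.37300^2 × 0.62700^0 = 1 × 0.139129 × 1.0000 = 0.139129
Relative intensity = 0.139129 / 0.467742 × 100 = 29.74

29.74%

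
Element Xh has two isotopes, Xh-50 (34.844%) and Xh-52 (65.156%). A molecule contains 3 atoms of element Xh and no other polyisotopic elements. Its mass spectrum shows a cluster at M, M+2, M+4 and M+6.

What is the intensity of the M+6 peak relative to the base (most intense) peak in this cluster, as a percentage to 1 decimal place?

62.3%

Binomial terms of (0.34844 + 0.65156)^3: M 0.0423, M+2 0.2373, M+4 0.4438, M+6 0.2766 → M+4 is the base peak.
P(M+4) = C(3,2) × 0.34844^1 × 0.65156^2 = 3 × 0.34844 × 0.42453043 = 0.443770 (base)
P(M+6) = C(3,3) × 0.34844^0 × 0.65156^3 = 1 × 1.0000 × 0.27660705 = 0.276607
Relative intensity = 0.276607 / 0.443770 × 100 = 62.3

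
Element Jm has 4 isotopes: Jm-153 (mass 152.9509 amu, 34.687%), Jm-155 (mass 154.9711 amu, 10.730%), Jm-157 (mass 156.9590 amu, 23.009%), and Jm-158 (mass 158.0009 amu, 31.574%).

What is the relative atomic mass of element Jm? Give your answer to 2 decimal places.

Weight each isotope mass by its fractional abundance: 0.34687 × 152.9509 + 0.10730 × 154.9711 + 0.23009 × 156.9590 + 0.31574 × 158.0009
= 53.05408 + 16.62840 + 36.11470 + 49.88720 = 155.68438 amu

155.68 amu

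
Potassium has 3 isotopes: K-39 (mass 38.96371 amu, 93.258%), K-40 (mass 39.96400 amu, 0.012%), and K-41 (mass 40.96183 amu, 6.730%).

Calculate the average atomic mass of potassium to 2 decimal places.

Weight each isotope mass by its fractional abundance: 0.93258 × 38.96371 + 0.00012 × 39.96400 + 0.06730 × 40.96183
= 36.336777 + 0.004796 + 2.756731 = 39.098304 amu

39.10 amu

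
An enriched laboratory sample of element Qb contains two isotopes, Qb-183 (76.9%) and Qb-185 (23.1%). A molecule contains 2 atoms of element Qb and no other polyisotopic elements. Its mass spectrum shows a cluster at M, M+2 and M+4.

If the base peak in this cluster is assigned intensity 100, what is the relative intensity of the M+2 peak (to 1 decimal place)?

60.1

Term probabilities: M 0.5914, M+2 0.3553, M+4 0.0534. Base peak = M.
P(M) = C(2,0) × 0.769^2 × 0.231^0 = 1 × 0.591361 × 1.0000 = 0.591361 (base)
P(M+2) = C(2,1) × 0.769^1 × 0.231^1 = 2 × 0.7690 × 0.2310 = 0.355278
Relative intensity = 0.355278 / 0.591361 × 100 = 60.1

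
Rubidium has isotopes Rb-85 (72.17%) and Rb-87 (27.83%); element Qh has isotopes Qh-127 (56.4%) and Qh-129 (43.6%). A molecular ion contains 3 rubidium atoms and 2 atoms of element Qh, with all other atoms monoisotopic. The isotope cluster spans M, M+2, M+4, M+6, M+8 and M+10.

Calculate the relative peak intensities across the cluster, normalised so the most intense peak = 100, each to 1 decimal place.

35.3 : 95.4 : 100.0 : 50.8 : 12.5 : 1.2

Rubidium pattern (n=3): 0.37589809 : 0.43485841 : 0.16768892 : 0.02155458
Element Qh pattern (n=2): 0.318096 : 0.491808 : 0.190096
Convolve the two distributions (both contribute in 2-u steps):
  M: 0.37589809×0.318096 = 0.119572
  M+2: 0.37589809×0.491808 + 0.43485841×0.318096 = 0.323196
  M+4: 0.37589809×0.190096 + 0.43485841×0.491808 + 0.16768892×0.318096 = 0.338665
  M+6: 0.43485841×0.190096 + 0.16768892×0.491808 + 0.02155458×0.318096 = 0.171992
  M+8: 0.16768892×0.190096 + 0.02155458×0.491808 = 0.042478
  M+10: 0.02155458×0.190096 = 0.004097
Scale to base peak (0.338665) = 100: 35.3 : 95.4 : 100.0 : 50.8 : 12.5 : 1.2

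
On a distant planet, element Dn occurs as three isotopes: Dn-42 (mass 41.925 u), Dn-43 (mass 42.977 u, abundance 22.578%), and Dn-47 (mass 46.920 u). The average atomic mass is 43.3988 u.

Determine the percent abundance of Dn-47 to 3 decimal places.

24.750%

The remaining 77.422% is split between Dn-42 (fraction x) and Dn-47 (fraction 0.77422 − x).
Substituting: 41.925x + 46.920(0.77422 − x) = 33.69545294
(41.925 − 46.920)x = -2.63094946  ⇒  x = 0.52672, y = 0.24750
Dn-42: 52.672%, Dn-47: 24.750%.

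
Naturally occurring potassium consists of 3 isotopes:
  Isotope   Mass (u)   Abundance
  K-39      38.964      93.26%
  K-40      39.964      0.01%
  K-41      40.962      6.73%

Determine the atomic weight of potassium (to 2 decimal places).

39.10 u

Weight each isotope mass by its fractional abundance: 0.9326 × 38.964 + 0.0001 × 39.964 + 0.0673 × 40.962
= 36.3378 + 0.0040 + 2.7567 = 39.0985 u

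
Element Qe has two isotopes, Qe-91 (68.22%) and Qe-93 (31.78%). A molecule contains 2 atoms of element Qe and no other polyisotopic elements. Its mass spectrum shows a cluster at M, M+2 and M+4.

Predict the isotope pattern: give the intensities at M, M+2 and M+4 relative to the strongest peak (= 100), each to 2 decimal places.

The 2 Qe atoms are independent, so intensities follow the terms of (0.6822 + 0.3178)^2.
P(M) = 0.6822^2 = 0.465397
P(M+2) = 2 × 0.6822^1 × 0.3178^1 = 0.433606
P(M+4) = 0.3178^2 = 0.100997
The M peak is largest (0.465397); scaling to 100 gives 100.00 : 93.17 : 21.70.

100.00 : 93.17 : 21.70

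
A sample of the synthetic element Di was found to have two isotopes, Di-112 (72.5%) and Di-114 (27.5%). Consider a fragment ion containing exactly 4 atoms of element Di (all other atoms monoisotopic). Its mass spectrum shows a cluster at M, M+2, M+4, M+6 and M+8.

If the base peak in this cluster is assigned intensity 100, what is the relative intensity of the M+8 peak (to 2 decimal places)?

(0.725 + 0.275)^4 gives M 0.2763, M+2 0.4192, M+4 0.2385, M+6 0.0603, M+8 0.0057; the largest is M+2.
P(M+2) = C(4,1) × 0.725^3 × 0.275^1 = 4 × 0.38107812 × 0.2750 = 0.419186 (base)
P(M+8) = C(4,4) × 0.725^0 × 0.275^4 = 1 × 1.0000 × 0.00571914 = 0.005719
Relative intensity = 0.005719 / 0.419186 × 100 = 1.36

1.36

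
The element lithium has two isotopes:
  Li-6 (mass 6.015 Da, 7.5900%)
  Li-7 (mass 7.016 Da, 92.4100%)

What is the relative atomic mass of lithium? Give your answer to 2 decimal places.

Weight each isotope mass by its fractional abundance: 0.075900 × 6.015 + 0.924100 × 7.016
= 0.4565 + 6.4835 = 6.9400 Da

6.94 Da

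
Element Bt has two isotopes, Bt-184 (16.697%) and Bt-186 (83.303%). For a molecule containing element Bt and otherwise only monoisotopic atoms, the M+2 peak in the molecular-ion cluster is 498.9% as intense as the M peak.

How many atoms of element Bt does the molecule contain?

1

The M+2/M ratio from n Bt atoms is n · q/p = n · 0.83303/0.16697.
n = 4.989 × 0.16697/0.83303 = 1.00 ≈ 1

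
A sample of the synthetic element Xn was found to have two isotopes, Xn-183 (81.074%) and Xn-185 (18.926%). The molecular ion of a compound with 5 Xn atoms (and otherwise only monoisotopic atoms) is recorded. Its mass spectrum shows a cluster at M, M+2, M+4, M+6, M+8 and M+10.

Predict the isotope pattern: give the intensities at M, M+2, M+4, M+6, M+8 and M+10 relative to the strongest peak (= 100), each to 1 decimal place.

Expanding (0.81074 + 0.18926)^5:
P(M) = 0.81074^5 = 0.350274
P(M+2) = 5 × 0.81074^4 × 0.18926^1 = 0.408842
P(M+4) = 10 × 0.81074^3 × 0.18926^2 = 0.190881
P(M+6) = 10 × 0.81074^2 × 0.18926^3 = 0.044559
P(M+8) = 5 × 0.81074^1 × 0.18926^4 = 0.005201
P(M+10) = 0.18926^5 = 0.000243
The M+2 peak is largest (0.408842); scaling to 100 gives 85.7 : 100.0 : 46.7 : 10.9 : 1.3 : 0.1.

85.7 : 100.0 : 46.7 : 10.9 : 1.3 : 0.1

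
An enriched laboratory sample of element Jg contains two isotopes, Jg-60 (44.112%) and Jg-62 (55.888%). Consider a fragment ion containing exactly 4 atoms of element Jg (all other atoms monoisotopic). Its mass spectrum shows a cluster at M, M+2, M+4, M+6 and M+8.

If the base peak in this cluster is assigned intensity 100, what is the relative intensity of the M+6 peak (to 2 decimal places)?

Term probabilities: M 0.0379, M+2 0.1919, M+4 0.3647, M+6 0.3080, M+8 0.0976. Base peak = M+4.
P(M+4) = C(4,2) × 0.44112^2 × 0.55888^2 = 6 × 0.19458685 × 0.31234685 = 0.364672 (base)
P(M+6) = C(4,3) × 0.44112^1 × 0.55888^3 = 4 × 0.44112 × 0.17456441 = 0.308015
Relative intensity = 0.308015 / 0.364672 × 100 = 84.46

84.46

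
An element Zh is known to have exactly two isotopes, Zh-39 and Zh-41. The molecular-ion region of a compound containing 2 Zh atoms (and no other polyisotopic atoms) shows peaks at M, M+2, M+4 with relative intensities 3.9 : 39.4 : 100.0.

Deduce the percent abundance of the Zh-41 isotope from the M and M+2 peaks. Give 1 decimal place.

83.5%

If p is the fraction of Zh that is Zh-39, then I(M+2)/I(M) = [C(2,1)·p^1·(1−p)] / p^2 = 2·(1−p)/p = 39.4/3.9 = 10.1026
(1−p)/p = 10.1026/2 = 5.0513  ⇒  p = 1/(1 + 5.0513) = 0.1653
Zh-39: 16.5%, Zh-41: 83.5%.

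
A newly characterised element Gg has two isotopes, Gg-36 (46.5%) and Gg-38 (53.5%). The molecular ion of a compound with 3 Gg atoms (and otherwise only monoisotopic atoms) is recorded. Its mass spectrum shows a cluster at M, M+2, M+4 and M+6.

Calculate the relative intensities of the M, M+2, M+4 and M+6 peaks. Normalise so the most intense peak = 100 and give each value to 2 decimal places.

Each Gg atom is independently Gg-36 (p = 0.465) or Gg-38 (q = 0.535); the cluster is the binomial expansion (p + q)^3.
P(M) = 0.465^3 = 0.100545
P(M+2) = 3 × 0.465^2 × 0.535^1 = 0.347041
P(M+4) = 3 × 0.465^1 × 0.535^2 = 0.399284
P(M+6) = 0.535^3 = 0.153130
The M+4 peak is largest (0.399284); scaling to 100 gives 25.18 : 86.92 : 100.00 : 38.35.

25.18 : 86.92 : 100.00 : 38.35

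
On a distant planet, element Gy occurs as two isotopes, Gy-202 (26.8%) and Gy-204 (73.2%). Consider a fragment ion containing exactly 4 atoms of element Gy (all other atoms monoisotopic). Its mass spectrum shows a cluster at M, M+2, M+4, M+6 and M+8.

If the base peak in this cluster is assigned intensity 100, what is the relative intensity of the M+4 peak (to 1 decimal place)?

54.9

Binomial terms of (0.268 + 0.732)^4: M 0.0052, M+2 0.0564, M+4 0.2309, M+6 0.4205, M+8 0.2871 → M+6 is the base peak.
P(M+6) = C(4,3) × 0.268^1 × 0.732^3 = 4 × 0.2680 × 0.39222317 = 0.420463 (base)
P(M+4) = C(4,2) × 0.268^2 × 0.732^2 = 6 × 0.071824 × 0.535824 = 0.230910
Relative intensity = 0.230910 / 0.420463 × 100 = 54.9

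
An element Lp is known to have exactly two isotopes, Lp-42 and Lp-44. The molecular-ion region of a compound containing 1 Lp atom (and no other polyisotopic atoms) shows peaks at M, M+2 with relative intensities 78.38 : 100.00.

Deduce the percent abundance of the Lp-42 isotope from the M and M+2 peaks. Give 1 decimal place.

Let p = fractional abundance of Lp-42. I(M+2)/I(M) = [C(1,1)·p^0·(1−p)] / p^1 = 1·(1−p)/p = 100.00/78.38 = 1.2758
(1−p)/p = 1.2758/1 = 1.2758  ⇒  p = 1/(1 + 1.2758) = 0.4394
Lp-42: 43.9%, Lp-44: 56.1%.

43.9%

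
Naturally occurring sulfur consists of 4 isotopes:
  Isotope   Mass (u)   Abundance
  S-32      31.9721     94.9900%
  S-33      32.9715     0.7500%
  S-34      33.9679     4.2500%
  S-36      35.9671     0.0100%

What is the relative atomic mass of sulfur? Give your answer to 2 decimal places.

Average mass = Σ (abundance × isotope mass) = 0.949900 × 31.9721 + 0.007500 × 32.9715 + 0.042500 × 33.9679 + 0.000100 × 35.9671
= 30.37030 + 0.24729 + 1.44364 + 0.00360 = 32.06483 u

32.06 u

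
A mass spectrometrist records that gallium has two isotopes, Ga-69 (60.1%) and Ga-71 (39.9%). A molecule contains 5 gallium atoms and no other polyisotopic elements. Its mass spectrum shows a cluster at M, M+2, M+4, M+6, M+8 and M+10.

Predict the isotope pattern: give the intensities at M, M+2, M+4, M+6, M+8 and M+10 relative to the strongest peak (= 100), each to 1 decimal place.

22.7 : 75.3 : 100.0 : 66.4 : 22.0 : 2.9

Each Ga atom is independently Ga-69 (p = 0.601) or Ga-71 (q = 0.399); the cluster is the binomial expansion (p + q)^5.
P(M) = 0.601^5 = 0.078410
P(M+2) = 5 × 0.601^4 × 0.399^1 = 0.260280
P(M+4) = 10 × 0.601^3 × 0.399^2 = 0.345596
P(M+6) = 10 × 0.601^2 × 0.399^3 = 0.229439
P(M+8) = 5 × 0.601^1 × 0.399^4 = 0.076162
P(M+10) = 0.399^5 = 0.010113
The M+4 peak is largest (0.345596); scaling to 100 gives 22.7 : 75.3 : 100.0 : 66.4 : 22.0 : 2.9.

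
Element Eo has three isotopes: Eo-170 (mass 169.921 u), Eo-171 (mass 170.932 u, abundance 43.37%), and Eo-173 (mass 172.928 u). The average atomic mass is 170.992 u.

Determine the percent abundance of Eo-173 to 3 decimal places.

21.035%

Let x and y be the fractions of Eo-170 and Eo-173. Then x + y = 1 − 0.4337 = 0.5663 and 169.921x + 172.928y = 170.992 − 0.4337×170.932 = 96.8587916.
Substituting: 169.921x + 172.928(0.5663 − x) = 96.8587916
(169.921 − 172.928)x = -1.0703348  ⇒  x = 0.35595, y = 0.21035
Eo-170: 35.595%, Eo-173: 21.035%.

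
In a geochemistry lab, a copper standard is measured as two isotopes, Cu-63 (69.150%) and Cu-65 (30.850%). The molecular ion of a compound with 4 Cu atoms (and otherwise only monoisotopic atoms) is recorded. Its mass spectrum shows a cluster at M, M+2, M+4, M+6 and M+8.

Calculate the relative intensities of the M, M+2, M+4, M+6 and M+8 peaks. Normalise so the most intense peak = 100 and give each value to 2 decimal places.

56.04 : 100.00 : 66.92 : 19.90 : 2.22

The 4 Cu atoms are independent, so intensities follow the terms of (0.69150 + 0.30850)^4.
P(M) = 0.69150^4 = 0.228649
P(M+2) = 4 × 0.69150^3 × 0.30850^1 = 0.408030
P(M+4) = 6 × 0.69150^2 × 0.30850^2 = 0.273052
P(M+6) = 4 × 0.69150^1 × 0.30850^3 = 0.081212
P(M+8) = 0.30850^4 = 0.009058
The M+2 peak is largest (0.408030); scaling to 100 gives 56.04 : 100.00 : 66.92 : 19.90 : 2.22.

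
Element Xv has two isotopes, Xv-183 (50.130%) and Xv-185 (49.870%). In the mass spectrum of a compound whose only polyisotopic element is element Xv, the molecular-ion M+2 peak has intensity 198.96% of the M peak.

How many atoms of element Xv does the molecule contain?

The M+2/M ratio from n Xv atoms is n · q/p = n · 0.49870/0.50130.
n = 1.9896 × 0.50130/0.49870 = 2.00 ≈ 2

2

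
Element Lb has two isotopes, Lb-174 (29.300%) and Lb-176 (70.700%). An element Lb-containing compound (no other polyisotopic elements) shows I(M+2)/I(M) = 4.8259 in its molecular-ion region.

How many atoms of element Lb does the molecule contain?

The M+2/M ratio from n Lb atoms is n · q/p = n · 0.70700/0.29300.
n = 4.8259 × 0.29300/0.70700 = 2.00 ≈ 2

2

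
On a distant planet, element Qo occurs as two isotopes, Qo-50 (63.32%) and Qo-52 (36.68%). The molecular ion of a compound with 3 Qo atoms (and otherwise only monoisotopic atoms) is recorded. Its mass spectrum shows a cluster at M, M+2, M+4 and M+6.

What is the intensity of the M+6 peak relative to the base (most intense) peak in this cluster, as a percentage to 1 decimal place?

Term probabilities: M 0.2539, M+2 0.4412, M+4 0.2556, M+6 0.0494. Base peak = M+2.
P(M+2) = C(3,1) × 0.6332^2 × 0.3668^1 = 3 × 0.40094224 × 0.3668 = 0.441197 (base)
P(M+6) = C(3,3) × 0.6332^0 × 0.3668^3 = 1 × 1.0000 × 0.04935009 = 0.049350
Relative intensity = 0.049350 / 0.441197 × 100 = 11.2

11.2%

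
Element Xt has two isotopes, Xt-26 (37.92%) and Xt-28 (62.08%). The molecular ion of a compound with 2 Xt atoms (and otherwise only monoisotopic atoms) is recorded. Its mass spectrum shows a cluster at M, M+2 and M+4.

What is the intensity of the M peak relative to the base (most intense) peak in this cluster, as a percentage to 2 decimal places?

30.54%

Binomial terms of (0.3792 + 0.6208)^2: M 0.1438, M+2 0.4708, M+4 0.3854 → M+2 is the base peak.
P(M+2) = C(2,1) × 0.3792^1 × 0.6208^1 = 2 × 0.3792 × 0.6208 = 0.470815 (base)
P(M) = C(2,0) × 0.3792^2 × 0.6208^0 = 1 × 0.14379264 × 1.0000 = 0.143793
Relative intensity = 0.143793 / 0.470815 × 100 = 30.54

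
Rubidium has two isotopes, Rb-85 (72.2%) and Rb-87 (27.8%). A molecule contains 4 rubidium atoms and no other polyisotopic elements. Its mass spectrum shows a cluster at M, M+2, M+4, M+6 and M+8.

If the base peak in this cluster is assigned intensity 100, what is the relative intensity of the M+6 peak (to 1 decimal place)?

14.8

Binomial terms of (0.722 + 0.278)^4: M 0.2717, M+2 0.4185, M+4 0.2417, M+6 0.0620, M+8 0.0060 → M+2 is the base peak.
P(M+2) = C(4,1) × 0.722^3 × 0.278^1 = 4 × 0.37636705 × 0.2780 = 0.418520 (base)
P(M+6) = C(4,3) × 0.722^1 × 0.278^3 = 4 × 0.7220 × 0.02148495 = 0.062049
Relative intensity = 0.062049 / 0.418520 × 100 = 14.8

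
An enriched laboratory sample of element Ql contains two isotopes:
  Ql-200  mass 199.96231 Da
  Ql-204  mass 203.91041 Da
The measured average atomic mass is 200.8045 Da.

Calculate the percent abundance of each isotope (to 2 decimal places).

Writing the weighted mean with unknown fraction x of Ql-200:
199.96231·x + 203.91041·(1 − x) = 200.8045
(199.96231 − 203.91041)·x = 200.8045 − 203.91041
x = -3.10591 / -3.94810 = 0.78668 → 78.67% Ql-200, 21.33% Ql-204.

Ql-200: 78.67%, Ql-204: 21.33%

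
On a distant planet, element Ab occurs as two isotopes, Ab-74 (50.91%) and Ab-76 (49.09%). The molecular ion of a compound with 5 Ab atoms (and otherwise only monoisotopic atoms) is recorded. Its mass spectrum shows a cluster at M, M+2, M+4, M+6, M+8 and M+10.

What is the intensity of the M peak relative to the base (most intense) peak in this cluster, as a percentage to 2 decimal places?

(0.5091 + 0.4909)^5 gives M 0.0342, M+2 0.1649, M+4 0.3180, M+6 0.3066, M+8 0.1478, M+10 0.0285; the largest is M+4.
P(M+4) = C(5,2) × 0.5091^3 × 0.4909^2 = 10 × 0.13194997 × 0.24098281 = 0.317977 (base)
P(M) = C(5,0) × 0.5091^5 × 0.4909^0 = 1 × 0.03419916 × 1.0000 = 0.034199
Relative intensity = 0.034199 / 0.317977 × 100 = 10.76

10.76%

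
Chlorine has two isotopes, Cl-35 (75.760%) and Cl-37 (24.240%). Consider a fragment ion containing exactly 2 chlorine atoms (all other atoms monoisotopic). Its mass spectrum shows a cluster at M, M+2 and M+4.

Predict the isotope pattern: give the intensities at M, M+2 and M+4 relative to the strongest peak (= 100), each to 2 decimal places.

100.00 : 63.99 : 10.24

Expanding (0.75760 + 0.24240)^2:
P(M) = 0.75760^2 = 0.573958
P(M+2) = 2 × 0.75760^1 × 0.24240^1 = 0.367284
P(M+4) = 0.24240^2 = 0.058758
The M peak is largest (0.573958); scaling to 100 gives 100.00 : 63.99 : 10.24.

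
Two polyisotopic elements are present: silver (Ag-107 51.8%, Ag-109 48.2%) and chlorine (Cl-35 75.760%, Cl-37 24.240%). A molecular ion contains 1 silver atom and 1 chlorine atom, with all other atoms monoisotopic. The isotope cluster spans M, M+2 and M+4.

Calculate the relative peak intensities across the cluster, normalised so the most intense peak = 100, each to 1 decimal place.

Silver pattern (n=1): 0.5180 : 0.4820
Chlorine pattern (n=1): 0.7576 : 0.2424
Convolve the two distributions (both contribute in 2-u steps):
  M: 0.5180×0.7576 = 0.392437
  M+2: 0.5180×0.2424 + 0.4820×0.7576 = 0.490726
  M+4: 0.4820×0.2424 = 0.116837
Scale to base peak (0.490726) = 100: 80.0 : 100.0 : 23.8

80.0 : 100.0 : 23.8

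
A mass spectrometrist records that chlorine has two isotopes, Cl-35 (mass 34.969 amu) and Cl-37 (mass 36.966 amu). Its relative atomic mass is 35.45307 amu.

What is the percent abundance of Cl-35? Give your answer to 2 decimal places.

Let x be the fractional abundance of Cl-35; then Cl-37 has abundance 1 − x.
34.969·x + 36.966·(1 − x) = 35.45307
(34.969 − 36.966)·x = 35.45307 − 36.966
x = -1.51293 / -1.997 = 0.75760 → 75.76% Cl-35, 24.24% Cl-37.

75.76%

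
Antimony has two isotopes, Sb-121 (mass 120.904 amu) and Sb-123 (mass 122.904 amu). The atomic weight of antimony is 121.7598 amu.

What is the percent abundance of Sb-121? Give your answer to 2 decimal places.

57.21%

Let x be the fractional abundance of Sb-121; then Sb-123 has abundance 1 − x.
120.904·x + 122.904·(1 − x) = 121.7598
(120.904 − 122.904)·x = 121.7598 − 122.904
x = -1.1442 / -2.000 = 0.57210 → 57.21% Sb-121, 42.79% Sb-123.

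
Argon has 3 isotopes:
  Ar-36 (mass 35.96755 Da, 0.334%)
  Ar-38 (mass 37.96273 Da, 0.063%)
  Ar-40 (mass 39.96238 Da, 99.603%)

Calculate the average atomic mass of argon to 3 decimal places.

Average mass = Σ (abundance × isotope mass) = 0.00334 × 35.96755 + 0.00063 × 37.96273 + 0.99603 × 39.96238
= 0.120132 + 0.023917 + 39.803729 = 39.947778 Da

39.948 Da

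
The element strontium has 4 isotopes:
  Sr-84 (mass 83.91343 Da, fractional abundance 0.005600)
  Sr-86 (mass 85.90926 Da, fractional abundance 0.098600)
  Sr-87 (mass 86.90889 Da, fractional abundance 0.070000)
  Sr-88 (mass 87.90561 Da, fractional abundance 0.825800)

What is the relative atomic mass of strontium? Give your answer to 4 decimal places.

87.6166 Da

Ar = Σ fᵢ·mᵢ = 0.005600 × 83.91343 + 0.098600 × 85.90926 + 0.070000 × 86.90889 + 0.825800 × 87.90561
= 0.469915 + 8.470653 + 6.083622 + 72.592453 = 87.616643 Da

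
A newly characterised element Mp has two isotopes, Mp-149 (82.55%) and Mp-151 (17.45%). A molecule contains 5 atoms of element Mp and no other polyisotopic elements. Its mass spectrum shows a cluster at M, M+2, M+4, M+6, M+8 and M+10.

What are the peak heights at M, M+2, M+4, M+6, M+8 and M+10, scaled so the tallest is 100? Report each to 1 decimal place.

Each Mp atom is independently Mp-149 (p = 0.8255) or Mp-151 (q = 0.1745); the cluster is the binomial expansion (p + q)^5.
P(M) = 0.8255^5 = 0.383341
P(M+2) = 5 × 0.8255^4 × 0.1745^1 = 0.405167
P(M+4) = 10 × 0.8255^3 × 0.1745^2 = 0.171294
P(M+6) = 10 × 0.8255^2 × 0.1745^3 = 0.036209
P(M+8) = 5 × 0.8255^1 × 0.1745^4 = 0.003827
P(M+10) = 0.1745^5 = 0.000162
The M+2 peak is largest (0.405167); scaling to 100 gives 94.6 : 100.0 : 42.3 : 8.9 : 0.9 : 0.0.

94.6 : 100.0 : 42.3 : 8.9 : 0.9 : 0.0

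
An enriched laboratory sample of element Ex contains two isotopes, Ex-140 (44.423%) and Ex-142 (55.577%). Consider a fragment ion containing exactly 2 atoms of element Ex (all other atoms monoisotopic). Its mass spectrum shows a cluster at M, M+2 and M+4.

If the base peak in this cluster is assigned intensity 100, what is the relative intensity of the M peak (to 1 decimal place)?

40.0

(0.44423 + 0.55577)^2 gives M 0.1973, M+2 0.4938, M+4 0.3089; the largest is M+2.
P(M+2) = C(2,1) × 0.44423^1 × 0.55577^1 = 2 × 0.44423 × 0.55577 = 0.493779 (base)
P(M) = C(2,0) × 0.44423^2 × 0.55577^0 = 1 × 0.19734029 × 1.0000 = 0.197340
Relative intensity = 0.197340 / 0.493779 × 100 = 40.0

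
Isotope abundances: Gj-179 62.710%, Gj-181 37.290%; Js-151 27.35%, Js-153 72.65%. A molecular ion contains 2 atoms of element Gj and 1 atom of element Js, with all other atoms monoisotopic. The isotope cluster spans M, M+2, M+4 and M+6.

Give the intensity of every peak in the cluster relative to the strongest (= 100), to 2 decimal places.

Element Gj pattern (n=2): 0.39325441 : 0.46769118 : 0.13905441
Element Js pattern (n=1): 0.2735 : 0.7265
Convolve the two distributions (both contribute in 2-u steps):
  M: 0.39325441×0.2735 = 0.107555
  M+2: 0.39325441×0.7265 + 0.46769118×0.2735 = 0.413613
  M+4: 0.46769118×0.7265 + 0.13905441×0.2735 = 0.377809
  M+6: 0.13905441×0.7265 = 0.101023
Scale to base peak (0.413613) = 100: 26.00 : 100.00 : 91.34 : 24.42

26.00 : 100.00 : 91.34 : 24.42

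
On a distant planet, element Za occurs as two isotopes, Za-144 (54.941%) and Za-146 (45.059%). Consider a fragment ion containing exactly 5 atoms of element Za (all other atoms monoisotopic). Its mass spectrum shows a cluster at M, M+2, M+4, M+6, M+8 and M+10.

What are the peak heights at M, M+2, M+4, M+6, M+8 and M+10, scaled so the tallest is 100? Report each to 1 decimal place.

14.9 : 61.0 : 100.0 : 82.0 : 33.6 : 5.5

The 5 Za atoms are independent, so intensities follow the terms of (0.54941 + 0.45059)^5.
P(M) = 0.54941^5 = 0.050059
P(M+2) = 5 × 0.54941^4 × 0.45059^1 = 0.205276
P(M+4) = 10 × 0.54941^3 × 0.45059^2 = 0.336707
P(M+6) = 10 × 0.54941^2 × 0.45059^3 = 0.276145
P(M+8) = 5 × 0.54941^1 × 0.45059^4 = 0.113238
P(M+10) = 0.45059^5 = 0.018574
The M+4 peak is largest (0.336707); scaling to 100 gives 14.9 : 61.0 : 100.0 : 82.0 : 33.6 : 5.5.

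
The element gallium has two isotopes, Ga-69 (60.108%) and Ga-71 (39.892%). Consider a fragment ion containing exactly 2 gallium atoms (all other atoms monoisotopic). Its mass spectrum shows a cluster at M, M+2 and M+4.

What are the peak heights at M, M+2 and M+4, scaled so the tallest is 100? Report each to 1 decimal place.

75.3 : 100.0 : 33.2

Each Ga atom is independently Ga-69 (p = 0.60108) or Ga-71 (q = 0.39892); the cluster is the binomial expansion (p + q)^2.
P(M) = 0.60108^2 = 0.361297
P(M+2) = 2 × 0.60108^1 × 0.39892^1 = 0.479566
P(M+4) = 0.39892^2 = 0.159137
The M+2 peak is largest (0.479566); scaling to 100 gives 75.3 : 100.0 : 33.2.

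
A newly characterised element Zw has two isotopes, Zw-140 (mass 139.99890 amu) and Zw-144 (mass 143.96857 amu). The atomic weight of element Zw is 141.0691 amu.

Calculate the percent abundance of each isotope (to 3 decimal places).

Let x be the fractional abundance of Zw-140; then Zw-144 has abundance 1 − x.
139.99890·x + 143.96857·(1 − x) = 141.0691
(139.99890 − 143.96857)·x = 141.0691 − 143.96857
x = -2.89947 / -3.96967 = 0.73041 → 73.041% Zw-140, 26.959% Zw-144.

Zw-140: 73.041%, Zw-144: 26.959%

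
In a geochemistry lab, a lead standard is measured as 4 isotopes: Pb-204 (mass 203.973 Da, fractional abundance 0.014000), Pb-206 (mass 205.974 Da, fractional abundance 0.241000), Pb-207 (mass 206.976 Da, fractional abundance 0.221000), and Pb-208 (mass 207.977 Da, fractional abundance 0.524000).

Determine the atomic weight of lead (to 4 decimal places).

The abundance-weighted mean is 0.014000 × 203.973 + 0.241000 × 205.974 + 0.221000 × 206.976 + 0.524000 × 207.977
= 2.85562 + 49.63973 + 45.74170 + 108.97995 = 207.21700 Da

207.2170 Da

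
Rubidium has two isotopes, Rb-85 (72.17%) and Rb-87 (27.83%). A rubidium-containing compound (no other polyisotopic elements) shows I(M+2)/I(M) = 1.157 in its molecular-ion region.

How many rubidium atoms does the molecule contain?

The M+2/M ratio from n Rb atoms is n · q/p = n · 0.2783/0.7217.
n = 1.157 × 0.7217/0.2783 = 3.00 ≈ 3

3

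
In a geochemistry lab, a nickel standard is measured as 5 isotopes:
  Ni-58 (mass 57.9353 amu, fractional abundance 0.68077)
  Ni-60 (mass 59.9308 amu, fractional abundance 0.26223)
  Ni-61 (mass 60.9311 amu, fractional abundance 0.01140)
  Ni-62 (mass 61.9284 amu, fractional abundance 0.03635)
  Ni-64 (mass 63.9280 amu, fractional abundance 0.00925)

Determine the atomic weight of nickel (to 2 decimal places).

58.69 amu

Weight each isotope mass by its fractional abundance: 0.68077 × 57.9353 + 0.26223 × 59.9308 + 0.01140 × 60.9311 + 0.03635 × 61.9284 + 0.00925 × 63.9280
= 39.44061 + 15.71565 + 0.69461 + 2.25110 + 0.59133 = 58.69330 amu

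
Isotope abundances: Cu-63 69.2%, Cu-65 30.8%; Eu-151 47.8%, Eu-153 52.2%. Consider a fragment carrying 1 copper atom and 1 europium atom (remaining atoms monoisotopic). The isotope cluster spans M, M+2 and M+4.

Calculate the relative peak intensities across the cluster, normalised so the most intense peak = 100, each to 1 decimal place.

Copper pattern (n=1): 0.6920 : 0.3080
Europium pattern (n=1): 0.4780 : 0.5220
Convolve the two distributions (both contribute in 2-u steps):
  M: 0.6920×0.4780 = 0.330776
  M+2: 0.6920×0.5220 + 0.3080×0.4780 = 0.508448
  M+4: 0.3080×0.5220 = 0.160776
Scale to base peak (0.508448) = 100: 65.1 : 100.0 : 31.6

65.1 : 100.0 : 31.6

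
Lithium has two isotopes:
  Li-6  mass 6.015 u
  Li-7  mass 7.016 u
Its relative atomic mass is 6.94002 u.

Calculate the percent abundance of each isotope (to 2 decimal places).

Li-6: 7.59%, Li-7: 92.41%

Let x be the fractional abundance of Li-6; then Li-7 has abundance 1 − x.
6.015·x + 7.016·(1 − x) = 6.94002
(6.015 − 7.016)·x = 6.94002 − 7.016
x = -0.07598 / -1.001 = 0.07590 → 7.59% Li-6, 92.41% Li-7.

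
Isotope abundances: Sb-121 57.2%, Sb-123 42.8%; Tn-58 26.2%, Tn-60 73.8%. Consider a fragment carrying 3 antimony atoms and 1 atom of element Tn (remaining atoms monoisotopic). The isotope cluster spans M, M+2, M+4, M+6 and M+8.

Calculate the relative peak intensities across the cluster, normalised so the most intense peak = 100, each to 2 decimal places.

12.50 : 63.25 : 100.00 : 64.36 : 14.75

Antimony pattern (n=3): 0.18714925 : 0.42010426 : 0.31434374 : 0.07840275
Element Tn pattern (n=1): 0.2620 : 0.7380
Convolve the two distributions (both contribute in 2-u steps):
  M: 0.18714925×0.2620 = 0.049033
  M+2: 0.18714925×0.7380 + 0.42010426×0.2620 = 0.248183
  M+4: 0.42010426×0.7380 + 0.31434374×0.2620 = 0.392395
  M+6: 0.31434374×0.7380 + 0.07840275×0.2620 = 0.252527
  M+8: 0.07840275×0.7380 = 0.057861
Scale to base peak (0.392395) = 100: 12.50 : 63.25 : 100.00 : 64.36 : 14.75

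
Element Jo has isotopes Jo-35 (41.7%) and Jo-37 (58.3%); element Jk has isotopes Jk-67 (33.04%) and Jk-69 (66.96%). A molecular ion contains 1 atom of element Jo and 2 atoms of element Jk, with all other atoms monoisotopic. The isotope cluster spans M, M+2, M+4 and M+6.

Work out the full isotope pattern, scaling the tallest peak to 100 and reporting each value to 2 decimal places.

10.23 : 55.77 : 100.00 : 58.75

Element Jo pattern (n=1): 0.4170 : 0.5830
Element Jk pattern (n=2): 0.10916416 : 0.44247168 : 0.44836416
Convolve the two distributions (both contribute in 2-u steps):
  M: 0.4170×0.10916416 = 0.045521
  M+2: 0.4170×0.44247168 + 0.5830×0.10916416 = 0.248153
  M+4: 0.4170×0.44836416 + 0.5830×0.44247168 = 0.444929
  M+6: 0.5830×0.44836416 = 0.261396
Scale to base peak (0.444929) = 100: 10.23 : 55.77 : 100.00 : 58.75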